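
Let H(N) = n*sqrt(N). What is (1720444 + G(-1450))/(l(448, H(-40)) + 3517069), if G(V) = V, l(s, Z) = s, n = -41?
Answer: 1718994/3517517 ≈ 0.48870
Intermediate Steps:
H(N) = -41*sqrt(N)
(1720444 + G(-1450))/(l(448, H(-40)) + 3517069) = (1720444 - 1450)/(448 + 3517069) = 1718994/3517517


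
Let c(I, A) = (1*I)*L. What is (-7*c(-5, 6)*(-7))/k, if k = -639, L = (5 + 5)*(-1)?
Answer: -2450/639 ≈ -3.8341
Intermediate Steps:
L = -10 (L = 10*(-1) = -10)
c(I, A) = -10*I (c(I, A) = (1*I)*(-10) = I*(-10) = -10*I)
(-7*c(-5, 6)*(-7))/k = (-(-70)*(-5)*(-7))/(-639) = (-7*50*(-7))*(-1/639) = -350*(-7)*(-1/639) = 2450*(-1/639) = -2450/639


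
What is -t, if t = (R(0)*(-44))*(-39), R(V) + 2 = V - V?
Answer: 3432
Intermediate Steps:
R(V) = -2 (R(V) = -2 + (V - V) = -2 + 0 = -2)
t = -3432 (t = -2*(-44)*(-39) = 88*(-39) = -3432)
-t = -1*(-3432) = 3432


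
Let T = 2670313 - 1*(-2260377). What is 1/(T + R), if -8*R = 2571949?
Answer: 8/36873571 ≈ 2.1696e-7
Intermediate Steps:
R = -2571949/8 (R = -⅛*2571949 = -2571949/8 ≈ -3.2149e+5)
T = 4930690 (T = 2670313 + 2260377 = 4930690)
1/(T + R) = 1/(4930690 - 2571949/8) = 1/(36873571/8) = 8/36873571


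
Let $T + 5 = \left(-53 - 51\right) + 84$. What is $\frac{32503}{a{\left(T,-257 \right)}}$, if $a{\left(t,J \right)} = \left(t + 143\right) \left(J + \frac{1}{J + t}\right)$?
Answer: $- \frac{4582923}{4276025} \approx -1.0718$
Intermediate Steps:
$T = -25$ ($T = -5 + \left(\left(-53 - 51\right) + 84\right) = -5 + \left(-104 + 84\right) = -5 - 20 = -25$)
$a{\left(t,J \right)} = \left(143 + t\right) \left(J + \frac{1}{J + t}\right)$
$\frac{32503}{a{\left(T,-257 \right)}} = \frac{32503}{\frac{1}{-257 - 25} \left(143 - 25 + 143 \left(-257\right)^{2} - 257 \left(-25\right)^{2} - 25 \left(-257\right)^{2} + 143 \left(-257\right) \left(-25\right)\right)} = \frac{32503}{\frac{1}{-282} \left(143 - 25 + 143 \cdot 66049 - 160625 - 1651225 + 918775\right)} = \frac{32503}{\left(- \frac{1}{282}\right) \left(143 - 25 + 9445007 - 160625 - 1651225 + 918775\right)} = \frac{32503}{\left(- \frac{1}{282}\right) 8552050} = \frac{32503}{- \frac{4276025}{141}} = 32503 \left(- \frac{141}{4276025}\right) = - \frac{4582923}{4276025}$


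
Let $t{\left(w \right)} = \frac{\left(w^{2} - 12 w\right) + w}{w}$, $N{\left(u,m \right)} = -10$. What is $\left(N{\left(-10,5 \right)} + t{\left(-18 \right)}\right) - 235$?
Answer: $-274$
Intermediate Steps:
$t{\left(w \right)} = \frac{w^{2} - 11 w}{w}$
$\left(N{\left(-10,5 \right)} + t{\left(-18 \right)}\right) - 235 = \left(-10 - 29\right) - 235 = -39 - 235 = -274$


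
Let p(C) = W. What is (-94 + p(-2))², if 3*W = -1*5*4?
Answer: 91204/9 ≈ 10134.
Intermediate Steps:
W = -20/3 (W = (-1*5*4)/3 = (-5*4)/3 = (⅓)*(-20) = -20/3 ≈ -6.6667)
p(C) = -20/3
(-94 + p(-2))² = (-94 - 20/3)² = (-302/3)² = 91204/9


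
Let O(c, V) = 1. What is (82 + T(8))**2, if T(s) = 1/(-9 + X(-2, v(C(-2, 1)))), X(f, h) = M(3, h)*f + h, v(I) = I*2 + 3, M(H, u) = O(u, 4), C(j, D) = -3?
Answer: 1315609/196 ≈ 6712.3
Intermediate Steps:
M(H, u) = 1
v(I) = 3 + 2*I (v(I) = 2*I + 3 = 3 + 2*I)
X(f, h) = f + h (X(f, h) = 1*f + h = f + h)
T(s) = -1/14 (T(s) = 1/(-9 + (-2 + (3 + 2*(-3)))) = 1/(-9 + (-2 + (3 - 6))) = 1/(-9 + (-2 - 3)) = 1/(-9 - 5) = 1/(-14) = -1/14)
(82 + T(8))**2 = (82 - 1/14)**2 = (1147/14)**2 = 1315609/196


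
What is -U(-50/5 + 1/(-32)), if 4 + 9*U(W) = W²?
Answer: -98945/9216 ≈ -10.736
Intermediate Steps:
U(W) = -4/9 + W²/9
-U(-50/5 + 1/(-32)) = -(-4/9 + (-50/5 + 1/(-32))²/9) = -(-4/9 + (-50*⅕ + 1*(-1/32))²/9) = -(-4/9 + (-10 - 1/32)²/9) = -(-4/9 + (-321/32)²/9) = -(-4/9 + (⅑)*(103041/1024)) = -(-4/9 + 11449/1024) = -1*98945/9216 = -98945/9216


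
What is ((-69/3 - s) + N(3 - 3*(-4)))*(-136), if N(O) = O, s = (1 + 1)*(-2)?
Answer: 544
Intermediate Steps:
s = -4 (s = 2*(-2) = -4)
((-69/3 - s) + N(3 - 3*(-4)))*(-136) = ((-69/3 - 1*(-4)) + (3 - 3*(-4)))*(-136) = ((-69*1/3 + 4) + (3 + 12))*(-136) = ((-23 + 4) + 15)*(-136) = (-19 + 15)*(-136) = -4*(-136) = 544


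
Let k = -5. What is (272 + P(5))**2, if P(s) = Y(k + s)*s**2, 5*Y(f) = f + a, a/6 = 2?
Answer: 110224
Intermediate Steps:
a = 12 (a = 6*2 = 12)
Y(f) = 12/5 + f/5 (Y(f) = (f + 12)/5 = (12 + f)/5 = 12/5 + f/5)
P(s) = s**2*(7/5 + s/5) (P(s) = (12/5 + (-5 + s)/5)*s**2 = (12/5 + (-1 + s/5))*s**2 = (7/5 + s/5)*s**2 = s**2*(7/5 + s/5))
(272 + P(5))**2 = (272 + (1/5)*5**2*(7 + 5))**2 = (272 + (1/5)*25*12)**2 = (272 + 60)**2 = 332**2 = 110224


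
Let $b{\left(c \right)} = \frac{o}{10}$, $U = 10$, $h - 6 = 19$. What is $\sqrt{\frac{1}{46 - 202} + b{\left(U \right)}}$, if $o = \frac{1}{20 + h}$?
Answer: $\frac{7 i \sqrt{13}}{390} \approx 0.064715 i$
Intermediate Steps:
$h = 25$ ($h = 6 + 19 = 25$)
$o = \frac{1}{45}$ ($o = \frac{1}{20 + 25} = \frac{1}{45} \approx 0.022222$)
$b{\left(c \right)} = \frac{1}{450}$ ($b{\left(c \right)} = \frac{1}{45 \cdot 10} = \frac{1}{45} \cdot \frac{1}{10} = \frac{1}{450}$)
$\sqrt{\frac{1}{46 - 202} + b{\left(U \right)}} = \sqrt{\frac{1}{46 - 202} + \frac{1}{450}} = \sqrt{\frac{1}{-156} + \frac{1}{450}} = \sqrt{- \frac{1}{156} + \frac{1}{450}} = \sqrt{- \frac{49}{11700}} = \frac{7 i \sqrt{13}}{390}$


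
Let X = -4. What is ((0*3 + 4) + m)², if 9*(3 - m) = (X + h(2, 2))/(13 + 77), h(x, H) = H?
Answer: 8042896/164025 ≈ 49.035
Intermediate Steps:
m = 1216/405 (m = 3 - (-4 + 2)/(9*(13 + 77)) = 3 - (-2)/(9*90) = 3 - ⅑*(-1/45) = 3 + 1/405 = 1216/405 ≈ 3.0025)
((0*3 + 4) + m)² = ((0*3 + 4) + 1216/405)² = ((0 + 4) + 1216/405)² = (4 + 1216/405)² = (2836/405)² = 8042896/164025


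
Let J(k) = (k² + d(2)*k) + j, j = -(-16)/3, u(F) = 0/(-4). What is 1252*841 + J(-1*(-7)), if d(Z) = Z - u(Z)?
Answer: 3159001/3 ≈ 1.0530e+6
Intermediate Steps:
u(F) = 0 (u(F) = 0*(-¼) = 0)
j = 16/3 (j = -(-16)/3 = -4*(-4/3) = 16/3 ≈ 5.3333)
d(Z) = Z (d(Z) = Z - 1*0 = Z + 0 = Z)
J(k) = 16/3 + k² + 2*k (J(k) = (k² + 2*k) + 16/3 = 16/3 + k² + 2*k)
1252*841 + J(-1*(-7)) = 1252*841 + (16/3 + (-1*(-7))² + 2*(-1*(-7))) = 1052932 + (16/3 + 7² + 2*7) = 1052932 + (16/3 + 49 + 14) = 1052932 + 205/3 = 3159001/3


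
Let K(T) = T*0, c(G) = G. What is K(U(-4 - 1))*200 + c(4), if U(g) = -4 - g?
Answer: 4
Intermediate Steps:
K(T) = 0
K(U(-4 - 1))*200 + c(4) = 0*200 + 4 = 0 + 4 = 4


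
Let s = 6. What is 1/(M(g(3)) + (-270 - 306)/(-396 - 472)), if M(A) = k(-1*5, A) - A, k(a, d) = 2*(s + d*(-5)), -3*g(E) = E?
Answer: 217/5135 ≈ 0.042259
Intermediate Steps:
g(E) = -E/3
k(a, d) = 12 - 10*d (k(a, d) = 2*(6 + d*(-5)) = 2*(6 - 5*d) = 12 - 10*d)
M(A) = 12 - 11*A (M(A) = (12 - 10*A) - A = 12 - 11*A)
1/(M(g(3)) + (-270 - 306)/(-396 - 472)) = 1/((12 - (-11)*3/3) + (-270 - 306)/(-396 - 472)) = 1/((12 - 11*(-1)) - 576/(-868)) = 1/((12 + 11) - 576*(-1/868)) = 1/(23 + 144/217) = 1/(5135/217) = 217/5135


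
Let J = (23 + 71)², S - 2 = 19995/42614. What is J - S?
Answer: 376432081/42614 ≈ 8833.5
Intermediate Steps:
S = 105223/42614 (S = 2 + 19995/42614 = 105223/42614 ≈ 2.4692)
J = 8836 (J = 94² = 8836)
J - S = 8836 - 1*105223/42614 = 8836 - 105223/42614 = 376432081/42614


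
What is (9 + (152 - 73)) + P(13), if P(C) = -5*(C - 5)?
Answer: 48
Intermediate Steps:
P(C) = 25 - 5*C (P(C) = -5*(-5 + C) = 25 - 5*C)
(9 + (152 - 73)) + P(13) = (9 + (152 - 73)) + (25 - 5*13) = (9 + 79) + (25 - 65) = 88 - 40 = 48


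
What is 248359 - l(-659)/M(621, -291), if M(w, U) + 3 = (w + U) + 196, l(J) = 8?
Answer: 129891749/523 ≈ 2.4836e+5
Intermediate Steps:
M(w, U) = 193 + U + w (M(w, U) = -3 + ((w + U) + 196) = -3 + ((U + w) + 196) = -3 + (196 + U + w) = 193 + U + w)
248359 - l(-659)/M(621, -291) = 248359 - 8/(193 - 291 + 621) = 248359 - 8/523 = 129891749/523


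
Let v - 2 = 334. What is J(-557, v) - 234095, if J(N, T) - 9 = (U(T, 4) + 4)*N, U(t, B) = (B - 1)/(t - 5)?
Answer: -78221605/331 ≈ -2.3632e+5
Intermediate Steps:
v = 336 (v = 2 + 334 = 336)
U(t, B) = (-1 + B)/(-5 + t)
J(N, T) = 9 + N*(4 + 3/(-5 + T)) (J(N, T) = 9 + ((-1 + 4)/(-5 + T) + 4)*N = 9 + (3/(-5 + T) + 4)*N = 9 + (4 + 3/(-5 + T))*N = 9 + N*(4 + 3/(-5 + T)))
J(-557, v) - 234095 = (3*(-557) + (-5 + 336)*(9 + 4*(-557)))/(-5 + 336) - 234095 = (-1671 + 331*(9 - 2228))/331 - 234095 = (-1671 + 331*(-2219))/331 - 234095 = (-1671 - 734489)/331 - 234095 = (1/331)*(-736160) - 234095 = -736160/331 - 234095 = -78221605/331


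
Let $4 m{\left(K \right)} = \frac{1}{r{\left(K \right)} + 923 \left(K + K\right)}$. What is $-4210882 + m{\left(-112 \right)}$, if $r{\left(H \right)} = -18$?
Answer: $- \frac{3482736284561}{827080} \approx -4.2109 \cdot 10^{6}$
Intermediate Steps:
$m{\left(K \right)} = \frac{1}{4 \left(-18 + 1846 K\right)}$ ($m{\left(K \right)} = \frac{1}{4 \left(-18 + 923 \left(K + K\right)\right)} = \frac{1}{4 \left(-18 + 923 \cdot 2 K\right)} = \frac{1}{4 \left(-18 + 1846 K\right)}$)
$-4210882 + m{\left(-112 \right)} = -4210882 + \frac{1}{8 \left(-9 + 923 \left(-112\right)\right)} = -4210882 + \frac{1}{8 \left(-9 - 103376\right)} = -4210882 + \frac{1}{8 \left(-103385\right)} = -4210882 + \frac{1}{8} \left(- \frac{1}{103385}\right) = -4210882 - \frac{1}{827080} = - \frac{3482736284561}{827080}$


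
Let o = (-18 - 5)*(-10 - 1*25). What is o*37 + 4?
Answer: 29789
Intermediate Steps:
o = 805 (o = -23*(-10 - 25) = -23*(-35) = 805)
o*37 + 4 = 805*37 + 4 = 29785 + 4 = 29789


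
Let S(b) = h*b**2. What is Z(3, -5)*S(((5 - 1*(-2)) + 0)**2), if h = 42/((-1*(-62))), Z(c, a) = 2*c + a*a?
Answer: 50421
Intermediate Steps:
Z(c, a) = a**2 + 2*c (Z(c, a) = 2*c + a**2 = a**2 + 2*c)
h = 21/31 (h = 42/62 = 42*(1/62) = 21/31 ≈ 0.67742)
S(b) = 21*b**2/31
Z(3, -5)*S(((5 - 1*(-2)) + 0)**2) = ((-5)**2 + 2*3)*(21*(((5 - 1*(-2)) + 0)**2)**2/31) = (25 + 6)*(21*(((5 + 2) + 0)**2)**2/31) = 31*(21*((7 + 0)**2)**2/31) = 31*(21*(7**2)**2/31) = 31*((21/31)*49**2) = 31*((21/31)*2401) = 31*(50421/31) = 50421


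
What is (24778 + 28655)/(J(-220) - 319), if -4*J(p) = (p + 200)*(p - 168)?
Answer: -5937/251 ≈ -23.653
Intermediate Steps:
J(p) = -(-168 + p)*(200 + p)/4 (J(p) = -(p + 200)*(p - 168)/4 = -(200 + p)*(-168 + p)/4 = -(-168 + p)*(200 + p)/4)
(24778 + 28655)/(J(-220) - 319) = (24778 + 28655)/((8400 - 8*(-220) - ¼*(-220)²) - 319) = 53433/((8400 + 1760 - ¼*48400) - 319) = 53433/((8400 + 1760 - 12100) - 319) = 53433/(-1940 - 319) = 53433/(-2259) = 53433*(-1/2259) = -5937/251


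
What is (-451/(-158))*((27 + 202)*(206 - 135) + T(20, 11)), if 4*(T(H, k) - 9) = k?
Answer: 29352433/632 ≈ 46444.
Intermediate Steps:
T(H, k) = 9 + k/4
(-451/(-158))*((27 + 202)*(206 - 135) + T(20, 11)) = (-451/(-158))*((27 + 202)*(206 - 135) + (9 + (¼)*11)) = (-451*(-1/158))*(229*71 + (9 + 11/4)) = 451*(16259 + 47/4)/158 = (451/158)*(65083/4) = 29352433/632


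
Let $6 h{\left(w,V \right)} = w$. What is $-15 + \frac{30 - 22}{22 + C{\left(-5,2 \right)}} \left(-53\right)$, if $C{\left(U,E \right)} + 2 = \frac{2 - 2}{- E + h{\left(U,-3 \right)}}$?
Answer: $- \frac{181}{5} \approx -36.2$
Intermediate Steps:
$h{\left(w,V \right)} = \frac{w}{6}$
$C{\left(U,E \right)} = -2$ ($C{\left(U,E \right)} = -2 + \frac{2 - 2}{- E + \frac{U}{6}} = -2 + \frac{0}{- E + \frac{U}{6}} = -2 + 0 = -2$)
$-15 + \frac{30 - 22}{22 + C{\left(-5,2 \right)}} \left(-53\right) = -15 + \frac{30 - 22}{22 - 2} \left(-53\right) = -15 + \frac{8}{20} \left(-53\right) = -15 + 8 \cdot \frac{1}{20} \left(-53\right) = -15 + \frac{2}{5} \left(-53\right) = -15 - \frac{106}{5} = - \frac{181}{5}$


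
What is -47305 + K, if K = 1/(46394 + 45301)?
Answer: -4337631974/91695 ≈ -47305.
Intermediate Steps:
K = 1/91695 ≈ 1.0906e-5
-47305 + K = -47305 + 1/91695 = -4337631974/91695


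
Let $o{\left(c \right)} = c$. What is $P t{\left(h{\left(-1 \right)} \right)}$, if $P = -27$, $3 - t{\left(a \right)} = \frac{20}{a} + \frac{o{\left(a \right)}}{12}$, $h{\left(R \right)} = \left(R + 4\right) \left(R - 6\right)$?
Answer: $- \frac{4311}{28} \approx -153.96$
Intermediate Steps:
$h{\left(R \right)} = \left(-6 + R\right) \left(4 + R\right)$ ($h{\left(R \right)} = \left(4 + R\right) \left(-6 + R\right) = \left(-6 + R\right) \left(4 + R\right)$)
$t{\left(a \right)} = 3 - \frac{20}{a} - \frac{a}{12}$ ($t{\left(a \right)} = 3 - \left(\frac{20}{a} + \frac{a}{12}\right) = 3 - \frac{20}{a} - \frac{a}{12}$)
$P t{\left(h{\left(-1 \right)} \right)} = - 27 \left(3 - \frac{20}{-24 + \left(-1\right)^{2} - -2} - \frac{-24 + \left(-1\right)^{2} - -2}{12}\right) = - 27 \left(3 - \frac{20}{-24 + 1 + 2} - \frac{-24 + 1 + 2}{12}\right) = - 27 \left(3 - \frac{20}{-21} - - \frac{7}{4}\right) = - 27 \left(3 - - \frac{20}{21} + \frac{7}{4}\right) = - 27 \left(3 + \frac{20}{21} + \frac{7}{4}\right) = \left(-27\right) \frac{479}{84} = - \frac{4311}{28}$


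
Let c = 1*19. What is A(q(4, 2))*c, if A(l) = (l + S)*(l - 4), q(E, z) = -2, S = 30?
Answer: -3192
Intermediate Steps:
c = 19
A(l) = (-4 + l)*(30 + l) (A(l) = (l + 30)*(l - 4) = (30 + l)*(-4 + l) = (-4 + l)*(30 + l))
A(q(4, 2))*c = (-120 + (-2)**2 + 26*(-2))*19 = (-120 + 4 - 52)*19 = -168*19 = -3192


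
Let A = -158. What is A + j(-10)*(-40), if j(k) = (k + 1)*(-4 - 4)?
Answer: -3038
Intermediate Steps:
j(k) = -8 - 8*k (j(k) = (1 + k)*(-8) = -8 - 8*k)
A + j(-10)*(-40) = -158 + (-8 - 8*(-10))*(-40) = -158 + (-8 + 80)*(-40) = -158 + 72*(-40) = -158 - 2880 = -3038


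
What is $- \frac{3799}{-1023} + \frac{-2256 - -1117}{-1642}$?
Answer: $\frac{7403155}{1679766} \approx 4.4073$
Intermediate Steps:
$- \frac{3799}{-1023} + \frac{-2256 - -1117}{-1642} = \left(-3799\right) \left(- \frac{1}{1023}\right) + \left(-2256 + 1117\right) \left(- \frac{1}{1642}\right) = \frac{3799}{1023} - - \frac{1139}{1642} = \frac{3799}{1023} + \frac{1139}{1642} = \frac{7403155}{1679766}$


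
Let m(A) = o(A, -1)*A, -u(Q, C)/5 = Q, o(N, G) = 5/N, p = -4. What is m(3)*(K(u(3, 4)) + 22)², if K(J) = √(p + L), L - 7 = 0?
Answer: 2435 + 220*√3 ≈ 2816.1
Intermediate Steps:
L = 7 (L = 7 + 0 = 7)
u(Q, C) = -5*Q
K(J) = √3 (K(J) = √(-4 + 7) = √3)
m(A) = 5 (m(A) = (5/A)*A = 5)
m(3)*(K(u(3, 4)) + 22)² = 5*(√3 + 22)² = 5*(22 + √3)²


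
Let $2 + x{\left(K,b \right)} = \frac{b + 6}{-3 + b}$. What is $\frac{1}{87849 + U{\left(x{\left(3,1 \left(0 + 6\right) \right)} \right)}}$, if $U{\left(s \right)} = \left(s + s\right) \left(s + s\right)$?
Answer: $\frac{1}{87865} \approx 1.1381 \cdot 10^{-5}$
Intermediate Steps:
$x{\left(K,b \right)} = -2 + \frac{6 + b}{-3 + b}$ ($x{\left(K,b \right)} = -2 + \frac{b + 6}{-3 + b} = -2 + \frac{6 + b}{-3 + b}$)
$U{\left(s \right)} = 4 s^{2}$ ($U{\left(s \right)} = 2 s 2 s = 4 s^{2}$)
$\frac{1}{87849 + U{\left(x{\left(3,1 \left(0 + 6\right) \right)} \right)}} = \frac{1}{87849 + 4 \left(\frac{12 - 1 \left(0 + 6\right)}{-3 + 1 \left(0 + 6\right)}\right)^{2}} = \frac{1}{87849 + 4 \left(\frac{12 - 1 \cdot 6}{-3 + 1 \cdot 6}\right)^{2}} = \frac{1}{87849 + 4 \left(\frac{12 - 6}{-3 + 6}\right)^{2}} = \frac{1}{87849 + 4 \left(\frac{12 - 6}{3}\right)^{2}} = \frac{1}{87849 + 4 \left(\frac{1}{3} \cdot 6\right)^{2}} = \frac{1}{87849 + 4 \cdot 2^{2}} = \frac{1}{87849 + 4 \cdot 4} = \frac{1}{87849 + 16} = \frac{1}{87865}$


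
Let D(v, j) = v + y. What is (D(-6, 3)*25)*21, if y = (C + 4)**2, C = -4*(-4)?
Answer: 206850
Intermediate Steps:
C = 16
y = 400 (y = (16 + 4)**2 = 20**2 = 400)
D(v, j) = 400 + v (D(v, j) = v + 400 = 400 + v)
(D(-6, 3)*25)*21 = ((400 - 6)*25)*21 = (394*25)*21 = 9850*21 = 206850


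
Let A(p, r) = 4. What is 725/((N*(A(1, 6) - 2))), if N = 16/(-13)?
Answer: -9425/32 ≈ -294.53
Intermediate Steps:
N = -16/13 (N = 16*(-1/13) = -16/13 ≈ -1.2308)
725/((N*(A(1, 6) - 2))) = 725/((-16*(4 - 2)/13)) = 725/((-16/13*2)) = 725/(-32/13) = 725*(-13/32) = -9425/32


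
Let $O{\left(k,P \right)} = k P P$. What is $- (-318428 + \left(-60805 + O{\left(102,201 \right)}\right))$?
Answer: $-3741669$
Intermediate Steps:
$O{\left(k,P \right)} = k P^{2}$ ($O{\left(k,P \right)} = P k P = k P^{2}$)
$- (-318428 + \left(-60805 + O{\left(102,201 \right)}\right)) = - (-318428 - \left(60805 - 102 \cdot 201^{2}\right)) = - (-318428 + \left(-60805 + 102 \cdot 40401\right)) = - (-318428 + \left(-60805 + 4120902\right)) = - (-318428 + 4060097) = \left(-1\right) 3741669 = -3741669$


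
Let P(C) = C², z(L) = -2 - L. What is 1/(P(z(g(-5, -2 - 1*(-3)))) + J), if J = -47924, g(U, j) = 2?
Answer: -1/47908 ≈ -2.0873e-5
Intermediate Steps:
1/(P(z(g(-5, -2 - 1*(-3)))) + J) = 1/((-2 - 1*2)² - 47924) = 1/((-2 - 2)² - 47924) = 1/((-4)² - 47924) = 1/(16 - 47924) = 1/(-47908) = -1/47908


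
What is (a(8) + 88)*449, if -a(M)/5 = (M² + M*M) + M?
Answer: -265808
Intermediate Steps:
a(M) = -10*M² - 5*M (a(M) = -5*((M² + M*M) + M) = -5*((M² + M²) + M) = -5*(2*M² + M) = -5*(M + 2*M²) = -10*M² - 5*M)
(a(8) + 88)*449 = (-5*8*(1 + 2*8) + 88)*449 = (-5*8*(1 + 16) + 88)*449 = (-5*8*17 + 88)*449 = (-680 + 88)*449 = -592*449 = -265808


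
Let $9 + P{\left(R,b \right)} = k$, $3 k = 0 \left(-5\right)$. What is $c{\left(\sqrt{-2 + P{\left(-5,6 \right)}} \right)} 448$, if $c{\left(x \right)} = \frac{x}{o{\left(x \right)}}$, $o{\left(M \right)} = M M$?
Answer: $- \frac{448 i \sqrt{11}}{11} \approx - 135.08 i$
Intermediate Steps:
$o{\left(M \right)} = M^{2}$
$k = 0$ ($k = \frac{0 \left(-5\right)}{3} = \frac{1}{3} \cdot 0 = 0$)
$P{\left(R,b \right)} = -9$ ($P{\left(R,b \right)} = -9 + 0 = -9$)
$c{\left(x \right)} = \frac{1}{x}$ ($c{\left(x \right)} = \frac{x}{x^{2}} = \frac{1}{x}$)
$c{\left(\sqrt{-2 + P{\left(-5,6 \right)}} \right)} 448 = \frac{1}{\sqrt{-2 - 9}} \cdot 448 = \frac{1}{\sqrt{-11}} \cdot 448 = \frac{1}{i \sqrt{11}} \cdot 448 = - \frac{i \sqrt{11}}{11} \cdot 448 = - \frac{448 i \sqrt{11}}{11}$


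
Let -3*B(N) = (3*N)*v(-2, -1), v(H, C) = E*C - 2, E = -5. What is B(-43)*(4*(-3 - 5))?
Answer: -4128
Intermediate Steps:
v(H, C) = -2 - 5*C (v(H, C) = -5*C - 2 = -2 - 5*C)
B(N) = -3*N (B(N) = -3*N*(-2 - 5*(-1))/3 = -3*N*(-2 + 5)/3 = -3*N*3/3 = -3*N)
B(-43)*(4*(-3 - 5)) = (-3*(-43))*(4*(-3 - 5)) = 129*(4*(-8)) = 129*(-32) = -4128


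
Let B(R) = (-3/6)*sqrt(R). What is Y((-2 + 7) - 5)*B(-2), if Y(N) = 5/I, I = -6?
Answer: 5*I*sqrt(2)/12 ≈ 0.58926*I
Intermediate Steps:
Y(N) = -5/6 (Y(N) = 5/(-6) = 5*(-1/6) = -5/6)
B(R) = -sqrt(R)/2 (B(R) = (-3*1/6)*sqrt(R) = -sqrt(R)/2)
Y((-2 + 7) - 5)*B(-2) = -(-5)*sqrt(-2)/12 = -(-5)*I*sqrt(2)/12 = 5*I*sqrt(2)/12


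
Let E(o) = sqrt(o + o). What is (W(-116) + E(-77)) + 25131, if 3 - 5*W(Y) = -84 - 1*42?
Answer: 125784/5 + I*sqrt(154) ≈ 25157.0 + 12.41*I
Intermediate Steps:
W(Y) = 129/5 (W(Y) = 3/5 - (-84 - 1*42)/5 = 3/5 - (-84 - 42)/5 = 3/5 - 1/5*(-126) = 3/5 + 126/5 = 129/5)
E(o) = sqrt(2)*sqrt(o) (E(o) = sqrt(2*o) = sqrt(2)*sqrt(o))
(W(-116) + E(-77)) + 25131 = (129/5 + sqrt(2)*sqrt(-77)) + 25131 = (129/5 + sqrt(2)*(I*sqrt(77))) + 25131 = (129/5 + I*sqrt(154)) + 25131 = 125784/5 + I*sqrt(154)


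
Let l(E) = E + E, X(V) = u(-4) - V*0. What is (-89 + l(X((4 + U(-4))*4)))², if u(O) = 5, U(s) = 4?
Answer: 6241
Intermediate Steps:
X(V) = 5 (X(V) = 5 - V*0 = 5 - 1*0 = 5 + 0 = 5)
l(E) = 2*E
(-89 + l(X((4 + U(-4))*4)))² = (-89 + 2*5)² = (-89 + 10)² = (-79)² = 6241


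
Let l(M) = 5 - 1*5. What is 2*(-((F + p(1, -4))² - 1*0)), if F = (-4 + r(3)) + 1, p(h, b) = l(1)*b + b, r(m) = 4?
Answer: -18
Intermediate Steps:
l(M) = 0 (l(M) = 5 - 5 = 0)
p(h, b) = b (p(h, b) = 0*b + b = 0 + b = b)
F = 1 (F = (-4 + 4) + 1 = 0 + 1 = 1)
2*(-((F + p(1, -4))² - 1*0)) = 2*(-((1 - 4)² - 1*0)) = 2*(-((-3)² + 0)) = 2*(-(9 + 0)) = 2*(-1*9) = 2*(-9) = -18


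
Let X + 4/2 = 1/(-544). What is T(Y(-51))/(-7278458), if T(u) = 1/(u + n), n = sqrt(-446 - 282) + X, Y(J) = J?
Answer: 1120368/544212018736859 + 295936*I*sqrt(182)/3809484131158013 ≈ 2.0587e-9 + 1.048e-9*I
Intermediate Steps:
X = -1089/544 (X = -2 + 1/(-544) = -2 - 1/544 = -1089/544 ≈ -2.0018)
n = -1089/544 + 2*I*sqrt(182) (n = sqrt(-446 - 282) - 1089/544 = sqrt(-728) - 1089/544 = 2*I*sqrt(182) - 1089/544 = -1089/544 + 2*I*sqrt(182) ≈ -2.0018 + 26.981*I)
T(u) = 1/(-1089/544 + u + 2*I*sqrt(182)) (T(u) = 1/(u + (-1089/544 + 2*I*sqrt(182))) = 1/(-1089/544 + u + 2*I*sqrt(182)))
T(Y(-51))/(-7278458) = (544/(-1089 + 544*(-51) + 1088*I*sqrt(182)))/(-7278458) = (544/(-1089 - 27744 + 1088*I*sqrt(182)))*(-1/7278458) = (544/(-28833 + 1088*I*sqrt(182)))*(-1/7278458) = -272/(3639229*(-28833 + 1088*I*sqrt(182)))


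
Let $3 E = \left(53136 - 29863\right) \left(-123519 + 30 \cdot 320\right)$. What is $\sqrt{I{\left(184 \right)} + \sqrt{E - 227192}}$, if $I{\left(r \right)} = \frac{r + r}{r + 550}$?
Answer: $\frac{\sqrt{67528 + 134689 i \sqrt{883972821}}}{367} \approx 121.93 + 121.92 i$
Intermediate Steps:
$E = -883745629$ ($E = \frac{\left(53136 - 29863\right) \left(-123519 + 30 \cdot 320\right)}{3} = \frac{23273 \left(-123519 + 9600\right)}{3} = \frac{23273 \left(-113919\right)}{3} = \frac{1}{3} \left(-2651236887\right) = -883745629$)
$I{\left(r \right)} = \frac{2 r}{550 + r}$
$\sqrt{I{\left(184 \right)} + \sqrt{E - 227192}} = \sqrt{2 \cdot 184 \frac{1}{550 + 184} + \sqrt{-883745629 - 227192}} = \sqrt{2 \cdot 184 \cdot \frac{1}{734} + \sqrt{-883972821}} = \sqrt{2 \cdot 184 \cdot \frac{1}{734} + i \sqrt{883972821}} = \sqrt{\frac{184}{367} + i \sqrt{883972821}}$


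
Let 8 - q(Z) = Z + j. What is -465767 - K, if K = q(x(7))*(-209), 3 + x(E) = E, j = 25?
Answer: -470156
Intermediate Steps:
x(E) = -3 + E
q(Z) = -17 - Z (q(Z) = 8 - (Z + 25) = 8 - (25 + Z) = 8 + (-25 - Z) = -17 - Z)
K = 4389 (K = (-17 - (-3 + 7))*(-209) = (-17 - 1*4)*(-209) = (-17 - 4)*(-209) = -21*(-209) = 4389)
-465767 - K = -465767 - 1*4389 = -465767 - 4389 = -470156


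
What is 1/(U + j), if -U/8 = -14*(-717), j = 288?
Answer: -1/80016 ≈ -1.2498e-5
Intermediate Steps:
U = -80304 (U = -(-112)*(-717) = -8*10038 = -80304)
1/(U + j) = 1/(-80304 + 288) = 1/(-80016) = -1/80016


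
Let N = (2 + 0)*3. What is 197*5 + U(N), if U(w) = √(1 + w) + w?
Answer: 991 + √7 ≈ 993.65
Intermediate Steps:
N = 6 (N = 2*3 = 6)
U(w) = w + √(1 + w)
197*5 + U(N) = 197*5 + (6 + √(1 + 6)) = 985 + (6 + √7) = 991 + √7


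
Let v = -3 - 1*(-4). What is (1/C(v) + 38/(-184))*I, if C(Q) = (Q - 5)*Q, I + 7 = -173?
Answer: 1890/23 ≈ 82.174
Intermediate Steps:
I = -180 (I = -7 - 173 = -180)
v = 1 (v = -3 + 4 = 1)
C(Q) = Q*(-5 + Q) (C(Q) = (-5 + Q)*Q = Q*(-5 + Q))
(1/C(v) + 38/(-184))*I = (1/(1*(-5 + 1)) + 38/(-184))*(-180) = (1/(1*(-4)) + 38*(-1/184))*(-180) = (1/(-4) - 19/92)*(-180) = (1*(-1/4) - 19/92)*(-180) = (-1/4 - 19/92)*(-180) = -21/46*(-180) = 1890/23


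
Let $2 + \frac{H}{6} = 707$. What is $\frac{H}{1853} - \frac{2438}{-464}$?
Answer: $\frac{3240167}{429896} \approx 7.5371$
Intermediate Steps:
$H = 4230$ ($H = -12 + 6 \cdot 707 = -12 + 4242 = 4230$)
$\frac{H}{1853} - \frac{2438}{-464} = \frac{4230}{1853} - \frac{2438}{-464} = 4230 \cdot \frac{1}{1853} - - \frac{1219}{232} = \frac{4230}{1853} + \frac{1219}{232} = \frac{3240167}{429896}$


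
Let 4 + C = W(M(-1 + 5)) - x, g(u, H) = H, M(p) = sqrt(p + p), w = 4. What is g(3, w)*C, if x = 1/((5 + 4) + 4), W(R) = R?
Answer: -212/13 + 8*sqrt(2) ≈ -4.9940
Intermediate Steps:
M(p) = sqrt(2)*sqrt(p) (M(p) = sqrt(2*p) = sqrt(2)*sqrt(p))
x = 1/13 (x = 1/(9 + 4) = 1/13 ≈ 0.076923)
C = -53/13 + 2*sqrt(2) (C = -4 + (sqrt(2)*sqrt(-1 + 5) - 1*1/13) = -4 + (sqrt(2)*sqrt(4) - 1/13) = -4 + (sqrt(2)*2 - 1/13) = -4 + (2*sqrt(2) - 1/13) = -4 + (-1/13 + 2*sqrt(2)) = -53/13 + 2*sqrt(2) ≈ -1.2485)
g(3, w)*C = 4*(-53/13 + 2*sqrt(2)) = -212/13 + 8*sqrt(2)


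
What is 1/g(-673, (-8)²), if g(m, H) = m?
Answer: -1/673 ≈ -0.0014859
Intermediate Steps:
1/g(-673, (-8)²) = 1/(-673) = -1/673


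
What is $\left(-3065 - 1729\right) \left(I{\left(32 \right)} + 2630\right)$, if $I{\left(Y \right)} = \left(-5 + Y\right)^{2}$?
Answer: $-16103046$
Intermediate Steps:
$\left(-3065 - 1729\right) \left(I{\left(32 \right)} + 2630\right) = \left(-3065 - 1729\right) \left(\left(-5 + 32\right)^{2} + 2630\right) = - 4794 \left(27^{2} + 2630\right) = - 4794 \left(729 + 2630\right) = \left(-4794\right) 3359 = -16103046$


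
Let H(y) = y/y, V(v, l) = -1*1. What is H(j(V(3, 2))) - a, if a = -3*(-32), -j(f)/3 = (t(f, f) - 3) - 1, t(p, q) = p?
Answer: -95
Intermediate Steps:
V(v, l) = -1
j(f) = 12 - 3*f (j(f) = -3*((f - 3) - 1) = -3*((-3 + f) - 1) = -3*(-4 + f) = 12 - 3*f)
a = 96
H(y) = 1
H(j(V(3, 2))) - a = 1 - 1*96 = 1 - 96 = -95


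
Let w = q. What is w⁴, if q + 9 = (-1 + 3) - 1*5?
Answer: 20736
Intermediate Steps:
q = -12 (q = -9 + ((-1 + 3) - 1*5) = -9 + (2 - 5) = -9 - 3 = -12)
w = -12
w⁴ = (-12)⁴ = 20736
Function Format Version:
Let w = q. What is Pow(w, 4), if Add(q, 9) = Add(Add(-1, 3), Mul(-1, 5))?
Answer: 20736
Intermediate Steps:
q = -12 (q = Add(-9, Add(Add(-1, 3), Mul(-1, 5))) = Add(-9, Add(2, -5)) = Add(-9, -3) = -12)
w = -12
Pow(w, 4) = Pow(-12, 4) = 20736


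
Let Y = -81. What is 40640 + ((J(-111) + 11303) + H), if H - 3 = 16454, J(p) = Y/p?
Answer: 2530827/37 ≈ 68401.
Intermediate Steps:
J(p) = -81/p
H = 16457 (H = 3 + 16454 = 16457)
40640 + ((J(-111) + 11303) + H) = 40640 + ((-81/(-111) + 11303) + 16457) = 40640 + ((-81*(-1/111) + 11303) + 16457) = 40640 + ((27/37 + 11303) + 16457) = 40640 + (418238/37 + 16457) = 40640 + 1027147/37 = 2530827/37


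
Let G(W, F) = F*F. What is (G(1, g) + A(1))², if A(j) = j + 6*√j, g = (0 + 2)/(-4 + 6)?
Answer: 64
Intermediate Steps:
g = 1 (g = 2/2 = 2*(½) = 1)
G(W, F) = F²
(G(1, g) + A(1))² = (1² + (1 + 6*√1))² = (1 + (1 + 6*1))² = (1 + (1 + 6))² = (1 + 7)² = 8² = 64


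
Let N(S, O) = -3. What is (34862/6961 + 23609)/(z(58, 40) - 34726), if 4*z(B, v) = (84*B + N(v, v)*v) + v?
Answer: -164377111/233388408 ≈ -0.70431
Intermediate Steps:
z(B, v) = 21*B - v/2 (z(B, v) = ((84*B - 3*v) + v)/4 = ((-3*v + 84*B) + v)/4 = (-2*v + 84*B)/4 = 21*B - v/2)
(34862/6961 + 23609)/(z(58, 40) - 34726) = (34862/6961 + 23609)/((21*58 - ½*40) - 34726) = (34862*(1/6961) + 23609)/((1218 - 20) - 34726) = (34862/6961 + 23609)/(1198 - 34726) = (164377111/6961)/(-33528) = (164377111/6961)*(-1/33528) = -164377111/233388408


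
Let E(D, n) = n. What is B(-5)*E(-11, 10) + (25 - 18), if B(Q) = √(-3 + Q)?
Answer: 7 + 20*I*√2 ≈ 7.0 + 28.284*I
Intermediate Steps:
B(-5)*E(-11, 10) + (25 - 18) = √(-3 - 5)*10 + (25 - 18) = √(-8)*10 + 7 = (2*I*√2)*10 + 7 = 20*I*√2 + 7 = 7 + 20*I*√2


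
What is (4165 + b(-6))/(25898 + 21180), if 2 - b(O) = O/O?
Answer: 2083/23539 ≈ 0.088491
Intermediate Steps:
b(O) = 1 (b(O) = 2 - O/O = 2 - 1*1 = 2 - 1 = 1)
(4165 + b(-6))/(25898 + 21180) = (4165 + 1)/(25898 + 21180) = 4166/47078 = 4166*(1/47078) = 2083/23539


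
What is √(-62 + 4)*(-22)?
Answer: -22*I*√58 ≈ -167.55*I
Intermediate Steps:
√(-62 + 4)*(-22) = √(-58)*(-22) = (I*√58)*(-22) = -22*I*√58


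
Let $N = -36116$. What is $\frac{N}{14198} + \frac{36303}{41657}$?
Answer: $- \frac{494527109}{295723043} \approx -1.6723$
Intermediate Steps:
$\frac{N}{14198} + \frac{36303}{41657} = - \frac{36116}{14198} + \frac{36303}{41657} = \left(-36116\right) \frac{1}{14198} + 36303 \cdot \frac{1}{41657} = - \frac{18058}{7099} + \frac{36303}{41657} = - \frac{494527109}{295723043}$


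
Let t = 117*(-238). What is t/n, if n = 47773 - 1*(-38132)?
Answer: -3094/9545 ≈ -0.32415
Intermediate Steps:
n = 85905 (n = 47773 + 38132 = 85905)
t = -27846
t/n = -27846/85905 = -27846*1/85905 = -3094/9545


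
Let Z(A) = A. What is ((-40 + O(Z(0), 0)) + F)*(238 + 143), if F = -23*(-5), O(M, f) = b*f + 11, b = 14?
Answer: 32766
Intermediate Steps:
O(M, f) = 11 + 14*f (O(M, f) = 14*f + 11 = 11 + 14*f)
F = 115
((-40 + O(Z(0), 0)) + F)*(238 + 143) = ((-40 + (11 + 14*0)) + 115)*(238 + 143) = ((-40 + (11 + 0)) + 115)*381 = ((-40 + 11) + 115)*381 = (-29 + 115)*381 = 86*381 = 32766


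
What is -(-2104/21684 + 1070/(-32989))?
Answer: 23152684/178833369 ≈ 0.12947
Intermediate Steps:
-(-2104/21684 + 1070/(-32989)) = -(-2104*1/21684 + 1070*(-1/32989)) = -(-526/5421 - 1070/32989) = -1*(-23152684/178833369) = 23152684/178833369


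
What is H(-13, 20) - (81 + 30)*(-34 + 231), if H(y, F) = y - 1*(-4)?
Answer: -21876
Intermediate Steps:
H(y, F) = 4 + y (H(y, F) = y + 4 = 4 + y)
H(-13, 20) - (81 + 30)*(-34 + 231) = (4 - 13) - (81 + 30)*(-34 + 231) = -9 - 111*197 = -9 - 1*21867 = -9 - 21867 = -21876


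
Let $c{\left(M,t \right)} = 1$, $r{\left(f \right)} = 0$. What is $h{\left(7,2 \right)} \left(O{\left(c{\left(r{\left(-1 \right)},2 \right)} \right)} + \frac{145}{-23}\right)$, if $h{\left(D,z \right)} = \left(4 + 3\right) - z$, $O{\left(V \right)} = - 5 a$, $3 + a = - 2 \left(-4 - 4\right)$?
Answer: $- \frac{8200}{23} \approx -356.52$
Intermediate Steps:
$a = 13$ ($a = -3 - 2 \left(-4 - 4\right) = -3 - -16 = -3 + 16 = 13$)
$O{\left(V \right)} = -65$ ($O{\left(V \right)} = \left(-5\right) 13 = -65$)
$h{\left(D,z \right)} = 7 - z$
$h{\left(7,2 \right)} \left(O{\left(c{\left(r{\left(-1 \right)},2 \right)} \right)} + \frac{145}{-23}\right) = \left(7 - 2\right) \left(-65 + \frac{145}{-23}\right) = \left(7 - 2\right) \left(-65 + 145 \left(- \frac{1}{23}\right)\right) = 5 \left(-65 - \frac{145}{23}\right) = 5 \left(- \frac{1640}{23}\right) = - \frac{8200}{23}$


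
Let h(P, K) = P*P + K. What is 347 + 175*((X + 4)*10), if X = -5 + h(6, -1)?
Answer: 59847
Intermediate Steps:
h(P, K) = K + P² (h(P, K) = P² + K = K + P²)
X = 30 (X = -5 + (-1 + 6²) = -5 + (-1 + 36) = -5 + 35 = 30)
347 + 175*((X + 4)*10) = 347 + 175*((30 + 4)*10) = 347 + 175*(34*10) = 347 + 175*340 = 347 + 59500 = 59847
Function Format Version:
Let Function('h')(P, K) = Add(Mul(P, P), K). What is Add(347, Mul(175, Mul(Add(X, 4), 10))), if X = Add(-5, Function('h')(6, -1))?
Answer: 59847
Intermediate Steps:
Function('h')(P, K) = Add(K, Pow(P, 2)) (Function('h')(P, K) = Add(Pow(P, 2), K) = Add(K, Pow(P, 2)))
X = 30 (X = Add(-5, Add(-1, Pow(6, 2))) = Add(-5, Add(-1, 36)) = Add(-5, 35) = 30)
Add(347, Mul(175, Mul(Add(X, 4), 10))) = Add(347, Mul(175, Mul(Add(30, 4), 10))) = Add(347, Mul(175, Mul(34, 10))) = Add(347, Mul(175, 340)) = Add(347, 59500) = 59847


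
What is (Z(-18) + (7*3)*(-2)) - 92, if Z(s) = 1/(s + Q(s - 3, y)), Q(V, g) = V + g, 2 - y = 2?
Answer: -5227/39 ≈ -134.03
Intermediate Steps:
y = 0 (y = 2 - 1*2 = 2 - 2 = 0)
Z(s) = 1/(-3 + 2*s) (Z(s) = 1/(s + ((s - 3) + 0)) = 1/(s + ((-3 + s) + 0)) = 1/(s + (-3 + s)) = 1/(-3 + 2*s))
(Z(-18) + (7*3)*(-2)) - 92 = (1/(-3 + 2*(-18)) + (7*3)*(-2)) - 92 = (1/(-3 - 36) + 21*(-2)) - 92 = (1/(-39) - 42) - 92 = (-1/39 - 42) - 92 = -1639/39 - 92 = -5227/39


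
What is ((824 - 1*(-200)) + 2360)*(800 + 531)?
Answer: 4504104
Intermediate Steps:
((824 - 1*(-200)) + 2360)*(800 + 531) = ((824 + 200) + 2360)*1331 = (1024 + 2360)*1331 = 3384*1331 = 4504104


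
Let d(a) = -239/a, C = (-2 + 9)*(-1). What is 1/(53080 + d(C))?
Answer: 7/371799 ≈ 1.8827e-5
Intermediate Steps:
C = -7 (C = 7*(-1) = -7)
1/(53080 + d(C)) = 1/(53080 - 239/(-7)) = 1/(53080 - 239*(-⅐)) = 1/(53080 + 239/7) = 1/(371799/7) = 7/371799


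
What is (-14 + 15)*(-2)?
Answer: -2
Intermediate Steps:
(-14 + 15)*(-2) = 1*(-2) = -2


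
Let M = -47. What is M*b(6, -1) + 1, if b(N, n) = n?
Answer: 48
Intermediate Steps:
M*b(6, -1) + 1 = -47*(-1) + 1 = 47 + 1 = 48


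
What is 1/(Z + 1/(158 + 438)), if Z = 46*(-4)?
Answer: -596/109663 ≈ -0.0054348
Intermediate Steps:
Z = -184
1/(Z + 1/(158 + 438)) = 1/(-184 + 1/(158 + 438)) = 1/(-184 + 1/596) = 1/(-109663/596) = -596/109663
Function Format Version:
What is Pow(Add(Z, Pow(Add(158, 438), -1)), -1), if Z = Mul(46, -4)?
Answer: Rational(-596, 109663) ≈ -0.0054348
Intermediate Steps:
Z = -184
Pow(Add(Z, Pow(Add(158, 438), -1)), -1) = Pow(Add(-184, Pow(Add(158, 438), -1)), -1) = Pow(Add(-184, Pow(596, -1)), -1) = Pow(Add(-184, Rational(1, 596)), -1) = Pow(Rational(-109663, 596), -1) = Rational(-596, 109663)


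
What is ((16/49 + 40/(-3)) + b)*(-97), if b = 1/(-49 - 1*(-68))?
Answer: 3509557/2793 ≈ 1256.6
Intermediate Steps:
b = 1/19 (b = 1/(-49 + 68) = 1/19 ≈ 0.052632)
((16/49 + 40/(-3)) + b)*(-97) = ((16/49 + 40/(-3)) + 1/19)*(-97) = ((16*(1/49) + 40*(-⅓)) + 1/19)*(-97) = ((16/49 - 40/3) + 1/19)*(-97) = (-1912/147 + 1/19)*(-97) = -36181/2793*(-97) = 3509557/2793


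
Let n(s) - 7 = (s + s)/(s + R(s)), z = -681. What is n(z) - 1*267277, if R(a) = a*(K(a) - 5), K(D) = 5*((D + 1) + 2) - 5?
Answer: -908450732/3399 ≈ -2.6727e+5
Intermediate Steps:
K(D) = 10 + 5*D (K(D) = 5*((1 + D) + 2) - 5 = 5*(3 + D) - 5 = (15 + 5*D) - 5 = 10 + 5*D)
R(a) = a*(5 + 5*a) (R(a) = a*((10 + 5*a) - 5) = a*(5 + 5*a))
n(s) = 7 + 2*s/(s + 5*s*(1 + s)) (n(s) = 7 + (s + s)/(s + 5*s*(1 + s)) = 7 + (2*s)/(s + 5*s*(1 + s)) = 7 + 2*s/(s + 5*s*(1 + s)))
n(z) - 1*267277 = (44 + 35*(-681))/(6 + 5*(-681)) - 1*267277 = (44 - 23835)/(6 - 3405) - 267277 = -23791/(-3399) - 267277 = -1/3399*(-23791) - 267277 = 23791/3399 - 267277 = -908450732/3399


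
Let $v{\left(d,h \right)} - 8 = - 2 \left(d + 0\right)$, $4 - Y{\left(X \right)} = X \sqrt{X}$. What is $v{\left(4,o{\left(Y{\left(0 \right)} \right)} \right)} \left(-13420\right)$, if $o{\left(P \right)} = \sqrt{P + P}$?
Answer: $0$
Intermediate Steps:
$Y{\left(X \right)} = 4 - X^{\frac{3}{2}}$ ($Y{\left(X \right)} = 4 - X \sqrt{X} = 4 - X^{\frac{3}{2}}$)
$o{\left(P \right)} = \sqrt{2} \sqrt{P}$ ($o{\left(P \right)} = \sqrt{2 P} = \sqrt{2} \sqrt{P}$)
$v{\left(d,h \right)} = 8 - 2 d$ ($v{\left(d,h \right)} = 8 - 2 \left(d + 0\right) = 8 - 2 d$)
$v{\left(4,o{\left(Y{\left(0 \right)} \right)} \right)} \left(-13420\right) = \left(8 - 8\right) \left(-13420\right) = 0 \left(-13420\right) = 0$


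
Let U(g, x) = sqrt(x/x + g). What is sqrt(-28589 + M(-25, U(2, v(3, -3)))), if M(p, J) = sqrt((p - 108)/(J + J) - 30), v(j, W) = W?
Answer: sqrt(-1029204 + 6*sqrt(2)*3**(3/4)*sqrt(-133 - 60*sqrt(3)))/6 ≈ 0.024456 + 169.08*I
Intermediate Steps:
U(g, x) = sqrt(1 + g)
M(p, J) = sqrt(-30 + (-108 + p)/(2*J)) (M(p, J) = sqrt((-108 + p)/((2*J)) - 30) = sqrt((-108 + p)*(1/(2*J)) - 30) = sqrt((-108 + p)/(2*J) - 30) = sqrt(-30 + (-108 + p)/(2*J)))
sqrt(-28589 + M(-25, U(2, v(3, -3)))) = sqrt(-28589 + sqrt(2)*sqrt((-108 - 25 - 60*sqrt(1 + 2))/(sqrt(1 + 2)))/2) = sqrt(-28589 + sqrt(2)*sqrt((-108 - 25 - 60*sqrt(3))/(sqrt(3)))/2) = sqrt(-28589 + sqrt(2)*sqrt((sqrt(3)/3)*(-133 - 60*sqrt(3)))/2) = sqrt(-28589 + sqrt(2)*sqrt(sqrt(3)*(-133 - 60*sqrt(3))/3)/2) = sqrt(-28589 + sqrt(2)*(3**(3/4)*sqrt(-133 - 60*sqrt(3))/3)/2) = sqrt(-28589 + sqrt(2)*3**(3/4)*sqrt(-133 - 60*sqrt(3))/6)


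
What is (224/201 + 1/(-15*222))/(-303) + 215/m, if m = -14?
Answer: -3634495243/236608155 ≈ -15.361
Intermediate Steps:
(224/201 + 1/(-15*222))/(-303) + 215/m = (224/201 + 1/(-15*222))/(-303) + 215/(-14) = (224*(1/201) - 1/15*1/222)*(-1/303) + 215*(-1/14) = (224/201 - 1/3330)*(-1/303) - 215/14 = (248573/223110)*(-1/303) - 215/14 = -248573/67602330 - 215/14 = -3634495243/236608155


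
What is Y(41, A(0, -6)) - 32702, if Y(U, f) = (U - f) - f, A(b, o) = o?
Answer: -32649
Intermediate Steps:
Y(U, f) = U - 2*f
Y(41, A(0, -6)) - 32702 = (41 - 2*(-6)) - 32702 = (41 + 12) - 32702 = 53 - 32702 = -32649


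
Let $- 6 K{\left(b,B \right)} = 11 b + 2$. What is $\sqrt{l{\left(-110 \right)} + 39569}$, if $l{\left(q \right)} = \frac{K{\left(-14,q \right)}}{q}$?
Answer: $\frac{\sqrt{1077259755}}{165} \approx 198.92$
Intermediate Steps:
$K{\left(b,B \right)} = - \frac{1}{3} - \frac{11 b}{6}$ ($K{\left(b,B \right)} = - \frac{11 b + 2}{6} = - \frac{2 + 11 b}{6} = - \frac{1}{3} - \frac{11 b}{6}$)
$l{\left(q \right)} = \frac{76}{3 q}$ ($l{\left(q \right)} = \frac{- \frac{1}{3} - - \frac{77}{3}}{q} = \frac{- \frac{1}{3} + \frac{77}{3}}{q} = \frac{76}{3 q}$)
$\sqrt{l{\left(-110 \right)} + 39569} = \sqrt{\frac{76}{3 \left(-110\right)} + 39569} = \sqrt{\frac{76}{3} \left(- \frac{1}{110}\right) + 39569} = \sqrt{- \frac{38}{165} + 39569} = \sqrt{\frac{6528847}{165}} = \frac{\sqrt{1077259755}}{165}$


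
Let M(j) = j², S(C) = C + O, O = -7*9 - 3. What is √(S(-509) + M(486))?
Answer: √235621 ≈ 485.41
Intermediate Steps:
O = -66 (O = -63 - 3 = -66)
S(C) = -66 + C (S(C) = C - 66 = -66 + C)
√(S(-509) + M(486)) = √((-66 - 509) + 486²) = √(-575 + 236196) = √235621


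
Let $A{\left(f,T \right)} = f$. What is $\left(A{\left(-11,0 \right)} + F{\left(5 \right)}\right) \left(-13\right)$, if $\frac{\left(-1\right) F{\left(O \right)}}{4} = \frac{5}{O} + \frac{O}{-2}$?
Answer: $65$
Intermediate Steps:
$F{\left(O \right)} = - \frac{20}{O} + 2 O$ ($F{\left(O \right)} = - 4 \left(\frac{5}{O} + \frac{O}{-2}\right) = - 4 \left(\frac{5}{O} + O \left(- \frac{1}{2}\right)\right) = - 4 \left(\frac{5}{O} - \frac{O}{2}\right) = - \frac{20}{O} + 2 O$)
$\left(A{\left(-11,0 \right)} + F{\left(5 \right)}\right) \left(-13\right) = \left(-11 + \left(- \frac{20}{5} + 2 \cdot 5\right)\right) \left(-13\right) = \left(-11 + \left(\left(-20\right) \frac{1}{5} + 10\right)\right) \left(-13\right) = \left(-11 + \left(-4 + 10\right)\right) \left(-13\right) = \left(-11 + 6\right) \left(-13\right) = \left(-5\right) \left(-13\right) = 65$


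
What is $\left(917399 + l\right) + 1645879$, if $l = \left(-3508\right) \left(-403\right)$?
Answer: $3977002$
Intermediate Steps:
$l = 1413724$
$\left(917399 + l\right) + 1645879 = \left(917399 + 1413724\right) + 1645879 = 2331123 + 1645879 = 3977002$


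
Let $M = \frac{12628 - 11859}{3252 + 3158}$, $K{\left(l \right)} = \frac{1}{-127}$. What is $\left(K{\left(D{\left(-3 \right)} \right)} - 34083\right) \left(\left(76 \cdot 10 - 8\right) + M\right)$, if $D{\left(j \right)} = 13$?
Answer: $- \frac{10434143111119}{407035} \approx -2.5634 \cdot 10^{7}$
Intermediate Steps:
$K{\left(l \right)} = - \frac{1}{127}$
$M = \frac{769}{6410} \approx 0.11997$
$\left(K{\left(D{\left(-3 \right)} \right)} - 34083\right) \left(\left(76 \cdot 10 - 8\right) + M\right) = \left(- \frac{1}{127} - 34083\right) \left(\left(76 \cdot 10 - 8\right) + \frac{769}{6410}\right) = - \frac{4328542 \left(\left(760 - 8\right) + \frac{769}{6410}\right)}{127} = - \frac{4328542 \left(752 + \frac{769}{6410}\right)}{127} = \left(- \frac{4328542}{127}\right) \frac{4821089}{6410} = - \frac{10434143111119}{407035}$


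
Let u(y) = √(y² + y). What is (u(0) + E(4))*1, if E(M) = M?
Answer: 4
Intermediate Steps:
u(y) = √(y + y²)
(u(0) + E(4))*1 = (√(0*(1 + 0)) + 4)*1 = (√(0*1) + 4)*1 = (√0 + 4)*1 = (0 + 4)*1 = 4*1 = 4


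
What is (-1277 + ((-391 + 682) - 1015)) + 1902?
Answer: -99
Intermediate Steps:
(-1277 + ((-391 + 682) - 1015)) + 1902 = (-1277 + (291 - 1015)) + 1902 = (-1277 - 724) + 1902 = -2001 + 1902 = -99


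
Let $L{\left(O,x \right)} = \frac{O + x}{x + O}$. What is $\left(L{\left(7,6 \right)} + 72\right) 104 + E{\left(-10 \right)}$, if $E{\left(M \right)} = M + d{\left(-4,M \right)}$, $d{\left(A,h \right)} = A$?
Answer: $7578$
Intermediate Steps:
$L{\left(O,x \right)} = 1$ ($L{\left(O,x \right)} = \frac{O + x}{O + x} = 1$)
$E{\left(M \right)} = -4 + M$ ($E{\left(M \right)} = M - 4 = -4 + M$)
$\left(L{\left(7,6 \right)} + 72\right) 104 + E{\left(-10 \right)} = \left(1 + 72\right) 104 - 14 = 73 \cdot 104 - 14 = 7592 - 14 = 7578$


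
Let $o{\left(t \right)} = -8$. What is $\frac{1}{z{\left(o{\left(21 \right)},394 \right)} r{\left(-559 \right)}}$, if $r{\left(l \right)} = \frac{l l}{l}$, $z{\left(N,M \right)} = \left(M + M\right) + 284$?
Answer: $- \frac{1}{599248} \approx -1.6688 \cdot 10^{-6}$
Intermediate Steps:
$z{\left(N,M \right)} = 284 + 2 M$ ($z{\left(N,M \right)} = 2 M + 284 = 284 + 2 M$)
$r{\left(l \right)} = l$ ($r{\left(l \right)} = \frac{l^{2}}{l} = l$)
$\frac{1}{z{\left(o{\left(21 \right)},394 \right)} r{\left(-559 \right)}} = \frac{1}{\left(284 + 2 \cdot 394\right) \left(-559\right)} = \frac{1}{284 + 788} \left(- \frac{1}{559}\right) = \frac{1}{1072} \left(- \frac{1}{559}\right) = - \frac{1}{599248}$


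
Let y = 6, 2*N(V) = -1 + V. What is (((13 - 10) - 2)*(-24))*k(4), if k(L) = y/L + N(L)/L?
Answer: -45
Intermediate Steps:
N(V) = -1/2 + V/2 (N(V) = (-1 + V)/2 = -1/2 + V/2)
k(L) = 6/L + (-1/2 + L/2)/L
(((13 - 10) - 2)*(-24))*k(4) = (((13 - 10) - 2)*(-24))*((1/2)*(11 + 4)/4) = ((3 - 2)*(-24))*((1/2)*(1/4)*15) = (1*(-24))*(15/8) = -24*15/8 = -45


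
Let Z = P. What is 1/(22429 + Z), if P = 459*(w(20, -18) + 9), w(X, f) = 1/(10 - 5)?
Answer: 5/133259 ≈ 3.7521e-5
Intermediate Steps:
w(X, f) = 1/5
P = 21114/5 (P = 459*(1/5 + 9) = 459*(46/5) = 21114/5 ≈ 4222.8)
Z = 21114/5 ≈ 4222.8
1/(22429 + Z) = 1/(22429 + 21114/5) = 1/(133259/5) = 5/133259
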